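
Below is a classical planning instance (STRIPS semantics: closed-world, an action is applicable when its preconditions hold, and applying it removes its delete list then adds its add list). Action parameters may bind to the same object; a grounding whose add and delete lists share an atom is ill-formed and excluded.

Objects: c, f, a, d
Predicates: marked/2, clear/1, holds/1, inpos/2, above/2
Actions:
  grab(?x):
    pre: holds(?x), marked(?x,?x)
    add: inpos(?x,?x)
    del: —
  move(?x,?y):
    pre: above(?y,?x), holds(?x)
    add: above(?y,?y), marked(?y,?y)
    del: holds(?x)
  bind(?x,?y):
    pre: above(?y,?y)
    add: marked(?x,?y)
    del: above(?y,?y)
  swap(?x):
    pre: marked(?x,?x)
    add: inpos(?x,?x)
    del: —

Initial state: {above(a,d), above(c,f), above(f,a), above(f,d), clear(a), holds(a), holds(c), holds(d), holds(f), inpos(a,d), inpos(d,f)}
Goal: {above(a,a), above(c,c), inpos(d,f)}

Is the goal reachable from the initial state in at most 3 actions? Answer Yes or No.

1. move(f,c)  →  {above(a,d), above(c,c), above(c,f), above(f,a), above(f,d), clear(a), holds(a), holds(c), holds(d), inpos(a,d), inpos(d,f), marked(c,c)}
2. move(d,a)  →  {above(a,a), above(a,d), above(c,c), above(c,f), above(f,a), above(f,d), clear(a), holds(a), holds(c), inpos(a,d), inpos(d,f), marked(a,a), marked(c,c)}
optimal plan length = 2; 2 ≤ 3

Yes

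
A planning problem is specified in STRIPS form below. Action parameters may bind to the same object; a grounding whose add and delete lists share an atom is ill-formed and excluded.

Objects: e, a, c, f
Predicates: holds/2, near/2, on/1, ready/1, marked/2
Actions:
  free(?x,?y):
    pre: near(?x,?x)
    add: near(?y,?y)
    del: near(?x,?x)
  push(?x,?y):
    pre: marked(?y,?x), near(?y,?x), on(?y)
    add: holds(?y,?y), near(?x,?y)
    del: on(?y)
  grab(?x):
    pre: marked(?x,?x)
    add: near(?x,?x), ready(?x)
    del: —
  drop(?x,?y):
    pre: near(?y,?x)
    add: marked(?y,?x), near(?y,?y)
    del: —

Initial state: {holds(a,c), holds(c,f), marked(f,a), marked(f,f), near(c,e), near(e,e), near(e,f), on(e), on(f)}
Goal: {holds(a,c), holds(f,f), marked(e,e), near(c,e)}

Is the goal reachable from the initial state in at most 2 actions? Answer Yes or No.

No

1. grab(f)  →  {holds(a,c), holds(c,f), marked(f,a), marked(f,f), near(c,e), near(e,e), near(e,f), near(f,f), on(e), on(f), ready(f)}
2. push(f,f)  →  {holds(a,c), holds(c,f), holds(f,f), marked(f,a), marked(f,f), near(c,e), near(e,e), near(e,f), near(f,f), on(e), ready(f)}
3. drop(e,e)  →  {holds(a,c), holds(c,f), holds(f,f), marked(e,e), marked(f,a), marked(f,f), near(c,e), near(e,e), near(e,f), near(f,f), on(e), ready(f)}
optimal plan length = 3; 3 > 2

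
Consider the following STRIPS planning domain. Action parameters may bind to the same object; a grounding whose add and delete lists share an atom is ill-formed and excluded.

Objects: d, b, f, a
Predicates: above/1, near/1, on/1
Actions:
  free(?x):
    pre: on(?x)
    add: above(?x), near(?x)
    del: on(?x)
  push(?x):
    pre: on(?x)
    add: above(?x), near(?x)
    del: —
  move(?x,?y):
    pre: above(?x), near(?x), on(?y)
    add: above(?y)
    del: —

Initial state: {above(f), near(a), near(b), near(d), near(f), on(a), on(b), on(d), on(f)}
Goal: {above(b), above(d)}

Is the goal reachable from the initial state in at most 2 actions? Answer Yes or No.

1. free(d)  →  {above(d), above(f), near(a), near(b), near(d), near(f), on(a), on(b), on(f)}
2. free(b)  →  {above(b), above(d), above(f), near(a), near(b), near(d), near(f), on(a), on(f)}
optimal plan length = 2; 2 ≤ 2

Yes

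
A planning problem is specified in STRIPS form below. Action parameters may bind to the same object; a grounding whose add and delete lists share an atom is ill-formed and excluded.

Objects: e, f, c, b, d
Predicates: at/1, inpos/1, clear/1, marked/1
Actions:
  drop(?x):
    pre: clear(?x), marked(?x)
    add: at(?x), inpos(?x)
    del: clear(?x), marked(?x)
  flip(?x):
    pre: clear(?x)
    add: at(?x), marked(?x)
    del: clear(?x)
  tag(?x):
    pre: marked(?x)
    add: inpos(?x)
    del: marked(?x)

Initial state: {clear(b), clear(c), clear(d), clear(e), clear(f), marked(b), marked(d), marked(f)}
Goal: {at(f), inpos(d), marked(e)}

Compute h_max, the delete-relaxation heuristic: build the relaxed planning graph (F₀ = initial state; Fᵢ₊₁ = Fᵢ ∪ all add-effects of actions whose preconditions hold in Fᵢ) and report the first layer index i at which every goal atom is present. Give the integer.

1

F0 = init (8 atoms)
F1 = F0 ∪ {at(b), at(c), at(d), at(e), at(f), inpos(b), inpos(d), inpos(f), marked(c), marked(e)}  (18 atoms)
goal ⊆ F1  ⇒  h_max = 1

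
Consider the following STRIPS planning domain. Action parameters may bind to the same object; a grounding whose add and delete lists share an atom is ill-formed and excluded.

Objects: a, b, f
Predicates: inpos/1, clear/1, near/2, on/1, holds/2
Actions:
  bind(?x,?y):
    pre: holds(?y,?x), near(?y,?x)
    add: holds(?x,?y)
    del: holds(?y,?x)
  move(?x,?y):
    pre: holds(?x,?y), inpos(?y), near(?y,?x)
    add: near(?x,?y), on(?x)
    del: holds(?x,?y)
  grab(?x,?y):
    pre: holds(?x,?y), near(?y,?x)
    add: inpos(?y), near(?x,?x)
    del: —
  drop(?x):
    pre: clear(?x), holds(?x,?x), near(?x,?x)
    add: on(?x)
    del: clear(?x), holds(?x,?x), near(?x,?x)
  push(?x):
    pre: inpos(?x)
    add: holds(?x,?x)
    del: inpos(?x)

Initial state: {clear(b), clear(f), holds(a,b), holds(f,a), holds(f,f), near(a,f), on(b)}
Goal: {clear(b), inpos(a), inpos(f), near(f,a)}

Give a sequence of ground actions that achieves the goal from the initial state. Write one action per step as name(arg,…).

grab(f,a); move(f,a); grab(f,f)

1. grab(f,a)  →  {clear(b), clear(f), holds(a,b), holds(f,a), holds(f,f), inpos(a), near(a,f), near(f,f), on(b)}
2. move(f,a)  →  {clear(b), clear(f), holds(a,b), holds(f,f), inpos(a), near(a,f), near(f,a), near(f,f), on(b), on(f)}
3. grab(f,f)  →  {clear(b), clear(f), holds(a,b), holds(f,f), inpos(a), inpos(f), near(a,f), near(f,a), near(f,f), on(b), on(f)}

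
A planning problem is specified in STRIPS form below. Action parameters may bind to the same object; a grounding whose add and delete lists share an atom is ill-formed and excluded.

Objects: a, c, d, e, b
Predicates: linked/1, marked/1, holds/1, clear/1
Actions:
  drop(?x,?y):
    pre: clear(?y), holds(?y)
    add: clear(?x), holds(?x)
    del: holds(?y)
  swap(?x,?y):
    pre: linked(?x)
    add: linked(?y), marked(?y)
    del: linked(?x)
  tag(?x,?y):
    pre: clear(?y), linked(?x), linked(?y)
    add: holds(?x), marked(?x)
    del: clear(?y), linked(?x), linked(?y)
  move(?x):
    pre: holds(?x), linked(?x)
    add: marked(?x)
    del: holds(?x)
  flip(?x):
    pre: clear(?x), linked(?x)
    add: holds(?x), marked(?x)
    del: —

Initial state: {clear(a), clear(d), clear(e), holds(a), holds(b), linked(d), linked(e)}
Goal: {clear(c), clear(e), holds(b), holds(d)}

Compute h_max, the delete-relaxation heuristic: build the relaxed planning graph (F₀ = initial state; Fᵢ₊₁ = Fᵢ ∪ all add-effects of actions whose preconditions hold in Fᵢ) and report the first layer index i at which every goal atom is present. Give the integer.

1

F0 = init (7 atoms)
F1 = F0 ∪ {clear(b), clear(c), holds(c), holds(d), holds(e), linked(a), linked(b), linked(c), marked(a), marked(b), marked(c), marked(d), marked(e)}  (20 atoms)
goal ⊆ F1  ⇒  h_max = 1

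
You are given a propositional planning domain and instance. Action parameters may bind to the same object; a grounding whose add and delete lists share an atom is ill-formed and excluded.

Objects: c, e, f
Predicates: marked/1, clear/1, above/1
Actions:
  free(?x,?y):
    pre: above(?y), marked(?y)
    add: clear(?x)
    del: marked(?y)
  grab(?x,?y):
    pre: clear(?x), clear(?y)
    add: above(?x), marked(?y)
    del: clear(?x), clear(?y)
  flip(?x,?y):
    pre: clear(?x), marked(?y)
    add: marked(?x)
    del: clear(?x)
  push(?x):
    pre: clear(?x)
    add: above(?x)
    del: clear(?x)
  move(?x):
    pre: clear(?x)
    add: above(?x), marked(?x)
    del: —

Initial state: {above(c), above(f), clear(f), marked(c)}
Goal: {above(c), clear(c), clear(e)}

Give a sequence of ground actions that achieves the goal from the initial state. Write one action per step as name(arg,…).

free(c,c); grab(f,f); free(e,f)

1. free(c,c)  →  {above(c), above(f), clear(c), clear(f)}
2. grab(f,f)  →  {above(c), above(f), clear(c), marked(f)}
3. free(e,f)  →  {above(c), above(f), clear(c), clear(e)}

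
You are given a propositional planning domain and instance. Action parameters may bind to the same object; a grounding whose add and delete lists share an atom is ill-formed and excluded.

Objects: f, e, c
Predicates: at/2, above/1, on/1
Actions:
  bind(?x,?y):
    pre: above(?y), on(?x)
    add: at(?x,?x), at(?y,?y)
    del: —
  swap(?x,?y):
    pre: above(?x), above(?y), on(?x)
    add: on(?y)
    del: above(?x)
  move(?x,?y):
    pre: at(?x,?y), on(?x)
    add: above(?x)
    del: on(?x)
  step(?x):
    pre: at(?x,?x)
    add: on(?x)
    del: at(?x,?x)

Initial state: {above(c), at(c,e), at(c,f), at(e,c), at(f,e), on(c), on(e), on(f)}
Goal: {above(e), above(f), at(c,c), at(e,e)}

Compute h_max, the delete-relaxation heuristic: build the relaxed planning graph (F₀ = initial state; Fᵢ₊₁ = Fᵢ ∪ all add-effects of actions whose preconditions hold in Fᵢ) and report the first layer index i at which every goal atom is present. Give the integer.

F0 = init (8 atoms)
F1 = F0 ∪ {above(e), above(f), at(c,c), at(e,e), at(f,f)}  (13 atoms)
goal ⊆ F1  ⇒  h_max = 1

1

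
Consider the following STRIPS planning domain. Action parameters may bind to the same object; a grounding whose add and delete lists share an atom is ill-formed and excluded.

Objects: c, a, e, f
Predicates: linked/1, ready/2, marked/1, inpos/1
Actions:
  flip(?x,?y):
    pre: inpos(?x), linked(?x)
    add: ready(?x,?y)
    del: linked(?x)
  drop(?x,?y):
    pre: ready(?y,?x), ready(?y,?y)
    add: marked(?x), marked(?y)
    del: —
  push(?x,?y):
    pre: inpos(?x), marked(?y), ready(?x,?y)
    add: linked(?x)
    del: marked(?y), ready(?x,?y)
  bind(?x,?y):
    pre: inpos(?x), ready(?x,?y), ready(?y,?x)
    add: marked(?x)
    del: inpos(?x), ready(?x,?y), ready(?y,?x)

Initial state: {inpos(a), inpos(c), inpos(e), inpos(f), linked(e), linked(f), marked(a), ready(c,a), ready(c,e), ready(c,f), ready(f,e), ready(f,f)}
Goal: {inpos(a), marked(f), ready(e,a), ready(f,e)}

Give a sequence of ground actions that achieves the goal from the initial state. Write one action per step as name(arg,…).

1. flip(e,a)  →  {inpos(a), inpos(c), inpos(e), inpos(f), linked(f), marked(a), ready(c,a), ready(c,e), ready(c,f), ready(e,a), ready(f,e), ready(f,f)}
2. drop(e,f)  →  {inpos(a), inpos(c), inpos(e), inpos(f), linked(f), marked(a), marked(e), marked(f), ready(c,a), ready(c,e), ready(c,f), ready(e,a), ready(f,e), ready(f,f)}

flip(e,a); drop(e,f)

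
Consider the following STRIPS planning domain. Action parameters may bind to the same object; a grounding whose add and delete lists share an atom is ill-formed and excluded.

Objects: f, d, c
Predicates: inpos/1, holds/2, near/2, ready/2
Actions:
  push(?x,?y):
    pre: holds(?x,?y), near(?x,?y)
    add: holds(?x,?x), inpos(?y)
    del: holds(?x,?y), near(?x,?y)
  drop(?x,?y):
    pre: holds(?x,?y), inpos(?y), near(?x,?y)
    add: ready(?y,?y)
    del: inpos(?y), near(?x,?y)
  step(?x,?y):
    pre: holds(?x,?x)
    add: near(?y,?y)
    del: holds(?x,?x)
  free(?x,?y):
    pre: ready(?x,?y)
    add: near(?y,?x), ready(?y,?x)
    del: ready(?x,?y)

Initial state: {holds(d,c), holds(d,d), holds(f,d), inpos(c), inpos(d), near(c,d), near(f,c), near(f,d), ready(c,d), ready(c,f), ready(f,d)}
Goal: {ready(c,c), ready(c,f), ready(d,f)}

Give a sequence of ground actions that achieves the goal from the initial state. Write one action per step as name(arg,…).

free(f,d); free(c,d); drop(d,c)

1. free(f,d)  →  {holds(d,c), holds(d,d), holds(f,d), inpos(c), inpos(d), near(c,d), near(d,f), near(f,c), near(f,d), ready(c,d), ready(c,f), ready(d,f)}
2. free(c,d)  →  {holds(d,c), holds(d,d), holds(f,d), inpos(c), inpos(d), near(c,d), near(d,c), near(d,f), near(f,c), near(f,d), ready(c,f), ready(d,c), ready(d,f)}
3. drop(d,c)  →  {holds(d,c), holds(d,d), holds(f,d), inpos(d), near(c,d), near(d,f), near(f,c), near(f,d), ready(c,c), ready(c,f), ready(d,c), ready(d,f)}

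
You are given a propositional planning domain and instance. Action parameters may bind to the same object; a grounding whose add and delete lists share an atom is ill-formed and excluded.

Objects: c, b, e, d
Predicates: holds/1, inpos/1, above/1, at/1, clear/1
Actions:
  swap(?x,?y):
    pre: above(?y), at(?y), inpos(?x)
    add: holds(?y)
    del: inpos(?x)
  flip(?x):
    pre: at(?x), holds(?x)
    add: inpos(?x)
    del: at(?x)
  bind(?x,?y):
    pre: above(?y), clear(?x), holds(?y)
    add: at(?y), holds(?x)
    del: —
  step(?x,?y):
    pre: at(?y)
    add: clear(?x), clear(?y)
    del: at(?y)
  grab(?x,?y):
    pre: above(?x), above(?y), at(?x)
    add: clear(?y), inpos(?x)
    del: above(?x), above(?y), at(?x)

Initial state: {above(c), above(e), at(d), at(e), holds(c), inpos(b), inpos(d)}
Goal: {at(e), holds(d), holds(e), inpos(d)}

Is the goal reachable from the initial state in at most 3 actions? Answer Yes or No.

Yes

1. swap(b,e)  →  {above(c), above(e), at(d), at(e), holds(c), holds(e), inpos(d)}
2. step(c,d)  →  {above(c), above(e), at(e), clear(c), clear(d), holds(c), holds(e), inpos(d)}
3. bind(d,c)  →  {above(c), above(e), at(c), at(e), clear(c), clear(d), holds(c), holds(d), holds(e), inpos(d)}
optimal plan length = 3; 3 ≤ 3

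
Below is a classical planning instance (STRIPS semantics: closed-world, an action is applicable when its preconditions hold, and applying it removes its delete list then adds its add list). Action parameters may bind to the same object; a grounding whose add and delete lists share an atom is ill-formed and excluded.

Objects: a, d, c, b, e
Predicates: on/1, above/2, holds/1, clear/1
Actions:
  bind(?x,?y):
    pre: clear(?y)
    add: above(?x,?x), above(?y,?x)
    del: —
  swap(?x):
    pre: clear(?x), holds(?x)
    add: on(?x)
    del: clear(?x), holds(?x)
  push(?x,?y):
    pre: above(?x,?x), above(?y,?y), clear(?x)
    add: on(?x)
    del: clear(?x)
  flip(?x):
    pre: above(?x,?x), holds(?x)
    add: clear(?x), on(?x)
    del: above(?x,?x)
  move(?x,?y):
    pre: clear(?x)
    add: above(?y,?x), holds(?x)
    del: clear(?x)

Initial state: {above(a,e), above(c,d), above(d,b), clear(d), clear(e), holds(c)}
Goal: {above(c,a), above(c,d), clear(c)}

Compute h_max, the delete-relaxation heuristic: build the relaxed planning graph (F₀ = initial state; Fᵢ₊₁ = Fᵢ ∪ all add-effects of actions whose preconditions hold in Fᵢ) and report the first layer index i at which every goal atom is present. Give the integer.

F0 = init (6 atoms)
F1 = F0 ∪ {above(a,a), above(a,d), above(b,b), above(b,d), above(b,e), above(c,c), above(c,e), above(d,a), above(d,c), above(d,d), above(d,e), above(e,a), above(e,b), above(e,c), above(e,d), above(e,e), holds(d), holds(e)}  (24 atoms)
F2 = F1 ∪ {clear(c), on(c), on(d), on(e)}  (28 atoms)
F3 = F2 ∪ {above(a,c), above(b,c), above(c,a), above(c,b)}  (32 atoms)
goal ⊆ F3  ⇒  h_max = 3

3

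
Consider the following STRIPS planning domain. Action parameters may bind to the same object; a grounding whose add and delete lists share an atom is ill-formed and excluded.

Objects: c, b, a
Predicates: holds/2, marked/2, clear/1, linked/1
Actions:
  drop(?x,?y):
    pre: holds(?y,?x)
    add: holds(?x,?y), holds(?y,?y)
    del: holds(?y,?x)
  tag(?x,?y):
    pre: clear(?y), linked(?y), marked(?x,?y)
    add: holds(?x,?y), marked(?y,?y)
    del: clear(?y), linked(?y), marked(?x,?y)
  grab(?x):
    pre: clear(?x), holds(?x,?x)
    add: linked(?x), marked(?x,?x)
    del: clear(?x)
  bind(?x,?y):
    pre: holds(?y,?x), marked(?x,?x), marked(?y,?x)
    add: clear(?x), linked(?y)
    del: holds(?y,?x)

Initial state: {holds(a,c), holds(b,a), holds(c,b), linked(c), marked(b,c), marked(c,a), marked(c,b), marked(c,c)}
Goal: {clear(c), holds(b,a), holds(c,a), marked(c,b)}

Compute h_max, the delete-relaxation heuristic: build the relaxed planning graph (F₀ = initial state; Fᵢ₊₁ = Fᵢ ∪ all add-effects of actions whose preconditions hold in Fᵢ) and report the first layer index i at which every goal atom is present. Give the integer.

2

F0 = init (8 atoms)
F1 = F0 ∪ {holds(a,a), holds(a,b), holds(b,b), holds(b,c), holds(c,a), holds(c,c)}  (14 atoms)
F2 = F1 ∪ {clear(c), linked(b)}  (16 atoms)
goal ⊆ F2  ⇒  h_max = 2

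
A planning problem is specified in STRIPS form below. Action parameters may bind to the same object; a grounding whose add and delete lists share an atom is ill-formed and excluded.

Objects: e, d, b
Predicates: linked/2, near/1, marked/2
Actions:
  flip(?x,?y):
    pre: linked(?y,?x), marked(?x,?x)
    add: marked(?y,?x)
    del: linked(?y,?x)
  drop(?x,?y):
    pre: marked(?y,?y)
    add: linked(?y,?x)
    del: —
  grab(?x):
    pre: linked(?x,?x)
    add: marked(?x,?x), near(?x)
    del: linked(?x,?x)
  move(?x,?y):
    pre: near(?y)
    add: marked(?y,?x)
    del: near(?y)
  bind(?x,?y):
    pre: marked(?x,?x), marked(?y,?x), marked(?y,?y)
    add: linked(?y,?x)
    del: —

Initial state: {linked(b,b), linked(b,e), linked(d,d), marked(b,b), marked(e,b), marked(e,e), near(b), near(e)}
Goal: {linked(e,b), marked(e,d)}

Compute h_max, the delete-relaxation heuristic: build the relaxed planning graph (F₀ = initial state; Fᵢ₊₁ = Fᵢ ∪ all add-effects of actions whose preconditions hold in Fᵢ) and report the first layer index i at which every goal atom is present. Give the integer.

1

F0 = init (8 atoms)
F1 = F0 ∪ {linked(b,d), linked(e,b), linked(e,d), linked(e,e), marked(b,d), marked(b,e), marked(d,d), marked(e,d), near(d)}  (17 atoms)
goal ⊆ F1  ⇒  h_max = 1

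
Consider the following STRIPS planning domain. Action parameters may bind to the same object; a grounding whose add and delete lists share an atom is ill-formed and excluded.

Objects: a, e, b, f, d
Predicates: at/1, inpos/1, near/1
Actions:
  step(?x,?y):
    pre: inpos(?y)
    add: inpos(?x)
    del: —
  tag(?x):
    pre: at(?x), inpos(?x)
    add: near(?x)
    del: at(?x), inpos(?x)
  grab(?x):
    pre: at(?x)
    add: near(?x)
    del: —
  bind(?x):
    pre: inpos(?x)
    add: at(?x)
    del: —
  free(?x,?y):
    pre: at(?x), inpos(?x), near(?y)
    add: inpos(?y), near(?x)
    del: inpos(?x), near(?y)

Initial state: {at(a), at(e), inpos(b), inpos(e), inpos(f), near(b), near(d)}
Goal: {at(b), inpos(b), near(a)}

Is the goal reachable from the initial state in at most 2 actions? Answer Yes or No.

Yes

1. grab(a)  →  {at(a), at(e), inpos(b), inpos(e), inpos(f), near(a), near(b), near(d)}
2. bind(b)  →  {at(a), at(b), at(e), inpos(b), inpos(e), inpos(f), near(a), near(b), near(d)}
optimal plan length = 2; 2 ≤ 2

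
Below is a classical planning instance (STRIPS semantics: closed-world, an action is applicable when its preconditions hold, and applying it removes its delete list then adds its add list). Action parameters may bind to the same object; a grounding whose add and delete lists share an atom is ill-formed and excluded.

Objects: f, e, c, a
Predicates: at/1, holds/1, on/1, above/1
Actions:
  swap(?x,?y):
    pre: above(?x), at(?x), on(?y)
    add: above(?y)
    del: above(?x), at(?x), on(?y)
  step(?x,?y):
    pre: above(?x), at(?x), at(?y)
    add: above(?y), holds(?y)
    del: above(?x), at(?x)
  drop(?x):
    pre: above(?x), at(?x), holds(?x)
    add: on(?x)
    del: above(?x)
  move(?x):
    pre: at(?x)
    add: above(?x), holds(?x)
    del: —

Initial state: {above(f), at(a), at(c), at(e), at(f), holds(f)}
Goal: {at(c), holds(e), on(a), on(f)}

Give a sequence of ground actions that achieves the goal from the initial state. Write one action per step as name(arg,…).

drop(f); move(e); step(e,a); drop(a)

1. drop(f)  →  {at(a), at(c), at(e), at(f), holds(f), on(f)}
2. move(e)  →  {above(e), at(a), at(c), at(e), at(f), holds(e), holds(f), on(f)}
3. step(e,a)  →  {above(a), at(a), at(c), at(f), holds(a), holds(e), holds(f), on(f)}
4. drop(a)  →  {at(a), at(c), at(f), holds(a), holds(e), holds(f), on(a), on(f)}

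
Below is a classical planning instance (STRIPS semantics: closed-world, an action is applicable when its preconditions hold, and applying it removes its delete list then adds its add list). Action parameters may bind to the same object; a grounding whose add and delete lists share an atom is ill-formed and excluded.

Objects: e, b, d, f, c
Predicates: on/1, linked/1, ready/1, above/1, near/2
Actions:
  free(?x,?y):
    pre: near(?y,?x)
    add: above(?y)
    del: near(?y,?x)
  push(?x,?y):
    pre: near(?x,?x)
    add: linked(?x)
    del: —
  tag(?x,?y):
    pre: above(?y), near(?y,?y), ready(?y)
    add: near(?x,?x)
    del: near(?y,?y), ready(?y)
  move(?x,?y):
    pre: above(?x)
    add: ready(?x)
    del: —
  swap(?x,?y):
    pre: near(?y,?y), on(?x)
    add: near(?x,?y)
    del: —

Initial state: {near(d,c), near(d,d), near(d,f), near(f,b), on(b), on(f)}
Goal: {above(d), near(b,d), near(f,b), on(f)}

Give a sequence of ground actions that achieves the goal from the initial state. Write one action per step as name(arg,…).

free(f,d); swap(b,d)

1. free(f,d)  →  {above(d), near(d,c), near(d,d), near(f,b), on(b), on(f)}
2. swap(b,d)  →  {above(d), near(b,d), near(d,c), near(d,d), near(f,b), on(b), on(f)}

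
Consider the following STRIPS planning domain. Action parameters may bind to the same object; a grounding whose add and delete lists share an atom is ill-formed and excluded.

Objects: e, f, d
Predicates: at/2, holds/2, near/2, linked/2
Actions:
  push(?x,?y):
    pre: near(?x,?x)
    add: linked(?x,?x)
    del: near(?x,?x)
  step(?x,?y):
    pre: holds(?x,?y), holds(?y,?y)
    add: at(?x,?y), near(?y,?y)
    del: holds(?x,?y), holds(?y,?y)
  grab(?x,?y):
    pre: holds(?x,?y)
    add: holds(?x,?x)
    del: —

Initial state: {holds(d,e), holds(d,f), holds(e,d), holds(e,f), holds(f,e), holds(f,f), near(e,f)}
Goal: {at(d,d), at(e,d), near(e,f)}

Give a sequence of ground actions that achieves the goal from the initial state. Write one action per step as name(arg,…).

grab(d,e); step(e,d); grab(d,e); step(d,d)

1. grab(d,e)  →  {holds(d,d), holds(d,e), holds(d,f), holds(e,d), holds(e,f), holds(f,e), holds(f,f), near(e,f)}
2. step(e,d)  →  {at(e,d), holds(d,e), holds(d,f), holds(e,f), holds(f,e), holds(f,f), near(d,d), near(e,f)}
3. grab(d,e)  →  {at(e,d), holds(d,d), holds(d,e), holds(d,f), holds(e,f), holds(f,e), holds(f,f), near(d,d), near(e,f)}
4. step(d,d)  →  {at(d,d), at(e,d), holds(d,e), holds(d,f), holds(e,f), holds(f,e), holds(f,f), near(d,d), near(e,f)}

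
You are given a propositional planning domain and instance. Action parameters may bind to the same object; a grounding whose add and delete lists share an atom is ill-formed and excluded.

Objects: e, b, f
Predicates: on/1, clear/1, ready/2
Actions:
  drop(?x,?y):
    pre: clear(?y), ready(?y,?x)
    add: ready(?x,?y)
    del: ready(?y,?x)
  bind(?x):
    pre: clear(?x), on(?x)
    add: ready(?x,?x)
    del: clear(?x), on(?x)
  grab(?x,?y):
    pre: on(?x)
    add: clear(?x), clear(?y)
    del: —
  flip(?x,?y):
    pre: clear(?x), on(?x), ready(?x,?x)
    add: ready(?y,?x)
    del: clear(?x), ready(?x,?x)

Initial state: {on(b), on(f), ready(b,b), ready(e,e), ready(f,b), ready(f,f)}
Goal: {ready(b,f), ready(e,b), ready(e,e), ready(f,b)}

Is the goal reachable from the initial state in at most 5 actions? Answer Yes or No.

1. grab(b,f)  →  {clear(b), clear(f), on(b), on(f), ready(b,b), ready(e,e), ready(f,b), ready(f,f)}
2. flip(b,e)  →  {clear(f), on(b), on(f), ready(e,b), ready(e,e), ready(f,b), ready(f,f)}
3. flip(f,b)  →  {on(b), on(f), ready(b,f), ready(e,b), ready(e,e), ready(f,b)}
optimal plan length = 3; 3 ≤ 5

Yes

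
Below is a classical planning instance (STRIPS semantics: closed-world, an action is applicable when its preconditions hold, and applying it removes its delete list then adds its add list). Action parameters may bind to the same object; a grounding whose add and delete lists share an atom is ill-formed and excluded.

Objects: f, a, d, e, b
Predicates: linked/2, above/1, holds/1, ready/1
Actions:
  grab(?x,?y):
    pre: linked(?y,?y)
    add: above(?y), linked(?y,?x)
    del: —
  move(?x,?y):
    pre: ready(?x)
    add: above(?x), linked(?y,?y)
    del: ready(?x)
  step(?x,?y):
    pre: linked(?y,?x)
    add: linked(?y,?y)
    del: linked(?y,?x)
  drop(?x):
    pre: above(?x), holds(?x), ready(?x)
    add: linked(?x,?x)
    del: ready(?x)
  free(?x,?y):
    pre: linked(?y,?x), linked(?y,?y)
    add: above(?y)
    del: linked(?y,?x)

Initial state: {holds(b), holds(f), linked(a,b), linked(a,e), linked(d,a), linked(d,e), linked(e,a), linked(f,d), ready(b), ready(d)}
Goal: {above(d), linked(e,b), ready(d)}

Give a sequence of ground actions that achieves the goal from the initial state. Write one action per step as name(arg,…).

move(b,d); grab(f,d); step(a,e); grab(b,e)

1. move(b,d)  →  {above(b), holds(b), holds(f), linked(a,b), linked(a,e), linked(d,a), linked(d,d), linked(d,e), linked(e,a), linked(f,d), ready(d)}
2. grab(f,d)  →  {above(b), above(d), holds(b), holds(f), linked(a,b), linked(a,e), linked(d,a), linked(d,d), linked(d,e), linked(d,f), linked(e,a), linked(f,d), ready(d)}
3. step(a,e)  →  {above(b), above(d), holds(b), holds(f), linked(a,b), linked(a,e), linked(d,a), linked(d,d), linked(d,e), linked(d,f), linked(e,e), linked(f,d), ready(d)}
4. grab(b,e)  →  {above(b), above(d), above(e), holds(b), holds(f), linked(a,b), linked(a,e), linked(d,a), linked(d,d), linked(d,e), linked(d,f), linked(e,b), linked(e,e), linked(f,d), ready(d)}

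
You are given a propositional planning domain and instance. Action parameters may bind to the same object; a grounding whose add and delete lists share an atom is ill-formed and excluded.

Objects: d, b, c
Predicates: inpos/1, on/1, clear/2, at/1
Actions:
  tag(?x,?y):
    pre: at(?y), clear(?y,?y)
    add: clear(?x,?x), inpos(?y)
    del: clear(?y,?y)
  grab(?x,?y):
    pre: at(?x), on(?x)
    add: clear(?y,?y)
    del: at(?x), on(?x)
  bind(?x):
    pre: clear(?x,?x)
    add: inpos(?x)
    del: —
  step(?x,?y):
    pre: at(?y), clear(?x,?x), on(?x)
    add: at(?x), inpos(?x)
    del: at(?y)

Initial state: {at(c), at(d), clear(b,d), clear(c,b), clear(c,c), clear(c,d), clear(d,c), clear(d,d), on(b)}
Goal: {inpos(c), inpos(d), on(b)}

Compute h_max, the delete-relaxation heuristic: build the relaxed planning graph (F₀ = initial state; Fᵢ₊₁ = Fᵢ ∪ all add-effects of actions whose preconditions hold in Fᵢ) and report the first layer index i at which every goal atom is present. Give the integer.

F0 = init (9 atoms)
F1 = F0 ∪ {clear(b,b), inpos(c), inpos(d)}  (12 atoms)
goal ⊆ F1  ⇒  h_max = 1

1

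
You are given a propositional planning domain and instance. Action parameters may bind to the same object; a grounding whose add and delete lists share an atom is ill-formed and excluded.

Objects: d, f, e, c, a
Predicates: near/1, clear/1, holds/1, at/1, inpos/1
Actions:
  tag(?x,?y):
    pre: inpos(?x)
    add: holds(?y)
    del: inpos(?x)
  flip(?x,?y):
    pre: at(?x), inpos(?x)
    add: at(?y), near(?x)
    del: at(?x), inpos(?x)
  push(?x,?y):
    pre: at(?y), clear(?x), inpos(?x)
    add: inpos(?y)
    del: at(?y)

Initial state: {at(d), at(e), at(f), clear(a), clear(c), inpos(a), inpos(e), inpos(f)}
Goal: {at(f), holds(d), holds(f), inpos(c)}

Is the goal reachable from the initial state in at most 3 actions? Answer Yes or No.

No

1. tag(f,d)  →  {at(d), at(e), at(f), clear(a), clear(c), holds(d), inpos(a), inpos(e)}
2. flip(e,c)  →  {at(c), at(d), at(f), clear(a), clear(c), holds(d), inpos(a), near(e)}
3. push(a,c)  →  {at(d), at(f), clear(a), clear(c), holds(d), inpos(a), inpos(c), near(e)}
4. tag(a,f)  →  {at(d), at(f), clear(a), clear(c), holds(d), holds(f), inpos(c), near(e)}
optimal plan length = 4; 4 > 3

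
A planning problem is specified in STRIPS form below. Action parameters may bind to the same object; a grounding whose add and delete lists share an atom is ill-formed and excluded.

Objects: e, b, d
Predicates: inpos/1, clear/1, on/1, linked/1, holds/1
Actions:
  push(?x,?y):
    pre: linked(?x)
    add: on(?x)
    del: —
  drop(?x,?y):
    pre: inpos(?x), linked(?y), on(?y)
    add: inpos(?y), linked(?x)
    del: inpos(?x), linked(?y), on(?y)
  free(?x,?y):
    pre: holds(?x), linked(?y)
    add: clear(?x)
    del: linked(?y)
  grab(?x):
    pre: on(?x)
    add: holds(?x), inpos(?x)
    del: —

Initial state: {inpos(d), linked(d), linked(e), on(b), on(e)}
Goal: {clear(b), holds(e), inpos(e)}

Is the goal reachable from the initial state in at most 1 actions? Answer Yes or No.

No

1. grab(e)  →  {holds(e), inpos(d), inpos(e), linked(d), linked(e), on(b), on(e)}
2. grab(b)  →  {holds(b), holds(e), inpos(b), inpos(d), inpos(e), linked(d), linked(e), on(b), on(e)}
3. free(b,e)  →  {clear(b), holds(b), holds(e), inpos(b), inpos(d), inpos(e), linked(d), on(b), on(e)}
optimal plan length = 3; 3 > 1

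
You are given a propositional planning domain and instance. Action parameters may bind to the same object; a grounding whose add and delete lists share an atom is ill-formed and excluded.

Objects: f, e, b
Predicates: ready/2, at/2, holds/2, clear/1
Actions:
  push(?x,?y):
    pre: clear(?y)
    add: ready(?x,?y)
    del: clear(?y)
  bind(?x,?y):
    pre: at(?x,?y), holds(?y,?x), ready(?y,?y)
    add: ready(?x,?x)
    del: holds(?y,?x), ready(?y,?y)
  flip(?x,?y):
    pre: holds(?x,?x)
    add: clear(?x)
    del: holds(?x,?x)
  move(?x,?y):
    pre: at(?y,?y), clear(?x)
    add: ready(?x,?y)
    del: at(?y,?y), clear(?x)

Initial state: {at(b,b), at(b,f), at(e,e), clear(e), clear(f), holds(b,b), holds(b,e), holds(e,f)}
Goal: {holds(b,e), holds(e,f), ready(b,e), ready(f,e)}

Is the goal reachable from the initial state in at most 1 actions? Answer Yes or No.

1. push(b,e)  →  {at(b,b), at(b,f), at(e,e), clear(f), holds(b,b), holds(b,e), holds(e,f), ready(b,e)}
2. move(f,e)  →  {at(b,b), at(b,f), holds(b,b), holds(b,e), holds(e,f), ready(b,e), ready(f,e)}
optimal plan length = 2; 2 > 1

No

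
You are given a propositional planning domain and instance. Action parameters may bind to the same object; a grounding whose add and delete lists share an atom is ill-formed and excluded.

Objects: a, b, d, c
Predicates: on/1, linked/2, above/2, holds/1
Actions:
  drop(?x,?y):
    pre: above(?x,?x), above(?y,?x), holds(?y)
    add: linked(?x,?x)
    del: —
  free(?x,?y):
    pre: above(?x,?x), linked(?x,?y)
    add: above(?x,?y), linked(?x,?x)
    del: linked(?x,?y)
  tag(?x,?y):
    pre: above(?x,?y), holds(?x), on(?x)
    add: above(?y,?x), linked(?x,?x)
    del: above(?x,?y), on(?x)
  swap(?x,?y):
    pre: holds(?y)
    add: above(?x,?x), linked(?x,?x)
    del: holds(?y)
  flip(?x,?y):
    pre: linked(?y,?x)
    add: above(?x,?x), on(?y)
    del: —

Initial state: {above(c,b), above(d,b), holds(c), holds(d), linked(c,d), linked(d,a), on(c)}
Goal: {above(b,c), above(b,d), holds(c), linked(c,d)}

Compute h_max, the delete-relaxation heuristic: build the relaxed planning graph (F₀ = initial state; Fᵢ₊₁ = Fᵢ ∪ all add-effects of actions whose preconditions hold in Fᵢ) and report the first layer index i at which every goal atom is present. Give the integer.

2

F0 = init (7 atoms)
F1 = F0 ∪ {above(a,a), above(b,b), above(b,c), above(c,c), above(d,d), linked(a,a), linked(b,b), linked(c,c), linked(d,d), on(d)}  (17 atoms)
F2 = F1 ∪ {above(b,d), above(c,d), above(d,a), on(a), on(b)}  (22 atoms)
goal ⊆ F2  ⇒  h_max = 2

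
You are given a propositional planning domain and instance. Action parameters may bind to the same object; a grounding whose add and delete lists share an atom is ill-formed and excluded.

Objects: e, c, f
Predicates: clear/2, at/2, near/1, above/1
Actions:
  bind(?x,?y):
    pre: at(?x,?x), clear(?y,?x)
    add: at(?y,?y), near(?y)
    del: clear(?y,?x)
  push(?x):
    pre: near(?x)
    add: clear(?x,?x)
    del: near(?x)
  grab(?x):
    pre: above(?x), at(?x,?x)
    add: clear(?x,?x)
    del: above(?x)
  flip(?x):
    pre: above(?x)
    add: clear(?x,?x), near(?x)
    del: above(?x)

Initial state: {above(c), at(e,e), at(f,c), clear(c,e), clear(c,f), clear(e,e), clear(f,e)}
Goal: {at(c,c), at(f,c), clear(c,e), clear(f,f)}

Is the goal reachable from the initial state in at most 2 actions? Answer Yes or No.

1. bind(e,f)  →  {above(c), at(e,e), at(f,c), at(f,f), clear(c,e), clear(c,f), clear(e,e), near(f)}
2. bind(f,c)  →  {above(c), at(c,c), at(e,e), at(f,c), at(f,f), clear(c,e), clear(e,e), near(c), near(f)}
3. push(f)  →  {above(c), at(c,c), at(e,e), at(f,c), at(f,f), clear(c,e), clear(e,e), clear(f,f), near(c)}
optimal plan length = 3; 3 > 2

No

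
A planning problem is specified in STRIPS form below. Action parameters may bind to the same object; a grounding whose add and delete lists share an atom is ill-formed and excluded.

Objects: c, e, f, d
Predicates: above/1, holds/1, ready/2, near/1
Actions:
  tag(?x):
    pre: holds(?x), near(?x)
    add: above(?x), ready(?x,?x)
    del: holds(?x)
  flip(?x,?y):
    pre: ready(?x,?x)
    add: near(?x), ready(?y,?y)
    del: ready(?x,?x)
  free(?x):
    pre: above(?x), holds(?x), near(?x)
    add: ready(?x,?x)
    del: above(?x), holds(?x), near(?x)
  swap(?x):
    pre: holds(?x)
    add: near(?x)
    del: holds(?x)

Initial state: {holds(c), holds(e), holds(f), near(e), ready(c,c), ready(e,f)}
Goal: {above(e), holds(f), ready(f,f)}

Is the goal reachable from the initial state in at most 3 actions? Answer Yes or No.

Yes

1. tag(e)  →  {above(e), holds(c), holds(f), near(e), ready(c,c), ready(e,e), ready(e,f)}
2. flip(c,f)  →  {above(e), holds(c), holds(f), near(c), near(e), ready(e,e), ready(e,f), ready(f,f)}
optimal plan length = 2; 2 ≤ 3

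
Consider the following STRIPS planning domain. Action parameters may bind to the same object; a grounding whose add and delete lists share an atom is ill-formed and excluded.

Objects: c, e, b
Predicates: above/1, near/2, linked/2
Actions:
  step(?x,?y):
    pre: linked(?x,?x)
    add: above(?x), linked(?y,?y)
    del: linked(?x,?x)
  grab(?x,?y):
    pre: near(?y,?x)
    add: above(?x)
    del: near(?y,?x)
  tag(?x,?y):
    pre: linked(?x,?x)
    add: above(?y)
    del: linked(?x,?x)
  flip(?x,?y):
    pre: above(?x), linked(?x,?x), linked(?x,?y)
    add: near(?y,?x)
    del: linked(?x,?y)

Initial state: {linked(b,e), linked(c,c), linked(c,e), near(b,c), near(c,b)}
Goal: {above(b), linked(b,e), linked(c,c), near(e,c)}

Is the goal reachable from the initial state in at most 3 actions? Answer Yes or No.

1. step(c,b)  →  {above(c), linked(b,b), linked(b,e), linked(c,e), near(b,c), near(c,b)}
2. step(b,c)  →  {above(b), above(c), linked(b,e), linked(c,c), linked(c,e), near(b,c), near(c,b)}
3. flip(c,e)  →  {above(b), above(c), linked(b,e), linked(c,c), near(b,c), near(c,b), near(e,c)}
optimal plan length = 3; 3 ≤ 3

Yes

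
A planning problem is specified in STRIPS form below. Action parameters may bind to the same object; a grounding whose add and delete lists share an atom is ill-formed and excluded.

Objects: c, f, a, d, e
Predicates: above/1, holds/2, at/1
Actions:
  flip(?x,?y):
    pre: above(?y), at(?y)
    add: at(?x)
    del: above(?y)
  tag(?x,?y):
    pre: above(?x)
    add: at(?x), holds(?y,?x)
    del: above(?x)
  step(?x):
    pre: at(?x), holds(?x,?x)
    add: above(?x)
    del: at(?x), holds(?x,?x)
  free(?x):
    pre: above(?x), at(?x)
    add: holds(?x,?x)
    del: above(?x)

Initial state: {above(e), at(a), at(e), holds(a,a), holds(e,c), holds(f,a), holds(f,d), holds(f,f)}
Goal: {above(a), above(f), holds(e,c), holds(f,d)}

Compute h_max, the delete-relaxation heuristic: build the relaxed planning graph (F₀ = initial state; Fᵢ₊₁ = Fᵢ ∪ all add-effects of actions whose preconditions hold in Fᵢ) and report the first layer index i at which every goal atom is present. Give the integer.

2

F0 = init (8 atoms)
F1 = F0 ∪ {above(a), at(c), at(d), at(f), holds(a,e), holds(c,e), holds(d,e), holds(e,e), holds(f,e)}  (17 atoms)
F2 = F1 ∪ {above(f), holds(c,a), holds(d,a), holds(e,a)}  (21 atoms)
goal ⊆ F2  ⇒  h_max = 2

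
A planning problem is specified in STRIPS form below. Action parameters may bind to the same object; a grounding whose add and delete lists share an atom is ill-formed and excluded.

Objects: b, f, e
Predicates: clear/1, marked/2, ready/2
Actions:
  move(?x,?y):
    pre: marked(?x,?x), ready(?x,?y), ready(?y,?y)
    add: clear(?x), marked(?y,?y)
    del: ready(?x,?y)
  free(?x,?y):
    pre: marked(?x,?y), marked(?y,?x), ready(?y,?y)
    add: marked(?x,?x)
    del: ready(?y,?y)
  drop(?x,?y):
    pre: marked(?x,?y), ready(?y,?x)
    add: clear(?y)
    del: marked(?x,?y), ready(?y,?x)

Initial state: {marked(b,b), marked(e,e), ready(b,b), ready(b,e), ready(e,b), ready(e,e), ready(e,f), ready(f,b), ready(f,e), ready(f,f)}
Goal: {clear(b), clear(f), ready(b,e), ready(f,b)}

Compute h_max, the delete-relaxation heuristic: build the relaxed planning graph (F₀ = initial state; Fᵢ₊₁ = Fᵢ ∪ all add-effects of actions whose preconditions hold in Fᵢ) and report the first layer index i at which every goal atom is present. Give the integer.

2

F0 = init (10 atoms)
F1 = F0 ∪ {clear(b), clear(e), marked(f,f)}  (13 atoms)
F2 = F1 ∪ {clear(f)}  (14 atoms)
goal ⊆ F2  ⇒  h_max = 2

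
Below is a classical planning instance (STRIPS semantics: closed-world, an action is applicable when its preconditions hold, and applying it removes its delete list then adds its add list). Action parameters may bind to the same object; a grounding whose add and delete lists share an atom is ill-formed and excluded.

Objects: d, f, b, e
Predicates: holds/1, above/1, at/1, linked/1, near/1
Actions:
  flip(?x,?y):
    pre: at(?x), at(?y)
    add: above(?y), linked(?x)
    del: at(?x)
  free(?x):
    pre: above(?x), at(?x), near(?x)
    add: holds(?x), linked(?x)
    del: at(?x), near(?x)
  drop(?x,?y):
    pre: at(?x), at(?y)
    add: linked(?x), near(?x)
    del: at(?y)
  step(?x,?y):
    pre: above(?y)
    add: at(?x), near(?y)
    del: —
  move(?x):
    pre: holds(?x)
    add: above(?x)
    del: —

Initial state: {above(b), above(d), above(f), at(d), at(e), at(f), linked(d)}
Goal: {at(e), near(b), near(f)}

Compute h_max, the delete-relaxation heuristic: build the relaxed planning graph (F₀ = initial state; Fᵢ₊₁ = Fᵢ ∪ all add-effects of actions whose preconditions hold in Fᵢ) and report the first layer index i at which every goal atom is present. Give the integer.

F0 = init (7 atoms)
F1 = F0 ∪ {above(e), at(b), linked(e), linked(f), near(b), near(d), near(e), near(f)}  (15 atoms)
goal ⊆ F1  ⇒  h_max = 1

1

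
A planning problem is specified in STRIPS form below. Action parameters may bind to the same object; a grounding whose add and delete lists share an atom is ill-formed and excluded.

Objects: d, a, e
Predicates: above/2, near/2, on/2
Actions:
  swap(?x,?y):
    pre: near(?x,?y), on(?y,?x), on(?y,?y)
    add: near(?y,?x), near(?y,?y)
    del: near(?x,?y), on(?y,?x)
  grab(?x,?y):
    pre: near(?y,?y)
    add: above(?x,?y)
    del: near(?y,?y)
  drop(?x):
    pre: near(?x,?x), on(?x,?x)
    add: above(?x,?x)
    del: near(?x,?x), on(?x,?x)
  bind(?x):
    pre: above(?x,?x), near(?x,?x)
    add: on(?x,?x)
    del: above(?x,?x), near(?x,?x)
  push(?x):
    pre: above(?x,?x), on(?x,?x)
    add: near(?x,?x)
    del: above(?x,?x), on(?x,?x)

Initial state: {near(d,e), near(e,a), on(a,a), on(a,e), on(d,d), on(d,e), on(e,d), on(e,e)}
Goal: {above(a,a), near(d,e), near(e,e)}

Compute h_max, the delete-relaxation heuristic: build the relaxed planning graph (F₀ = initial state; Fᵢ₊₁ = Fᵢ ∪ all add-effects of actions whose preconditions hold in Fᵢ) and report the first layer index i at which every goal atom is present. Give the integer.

F0 = init (8 atoms)
F1 = F0 ∪ {near(a,a), near(a,e), near(e,d), near(e,e)}  (12 atoms)
F2 = F1 ∪ {above(a,a), above(a,e), above(d,a), above(d,e), above(e,a), above(e,e), near(d,d)}  (19 atoms)
goal ⊆ F2  ⇒  h_max = 2

2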